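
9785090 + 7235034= 17020124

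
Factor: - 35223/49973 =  - 597/847 =- 3^1 * 7^( - 1)*11^( - 2)*199^1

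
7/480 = 7/480 = 0.01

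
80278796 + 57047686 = 137326482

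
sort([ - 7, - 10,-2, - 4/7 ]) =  [ - 10, - 7, - 2, - 4/7] 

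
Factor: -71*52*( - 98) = 2^3 * 7^2*13^1*71^1=   361816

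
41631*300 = 12489300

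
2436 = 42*58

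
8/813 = 8/813 = 0.01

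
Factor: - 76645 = - 5^1*15329^1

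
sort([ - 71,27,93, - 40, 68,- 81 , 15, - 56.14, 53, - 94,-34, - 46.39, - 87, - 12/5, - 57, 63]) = [ - 94,  -  87 , - 81, - 71, - 57, - 56.14, - 46.39, - 40,  -  34,- 12/5,15 , 27,  53, 63, 68 , 93]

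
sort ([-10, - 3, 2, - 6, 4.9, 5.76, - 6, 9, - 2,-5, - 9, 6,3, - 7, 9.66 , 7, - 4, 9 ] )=[ - 10, - 9,  -  7, - 6, - 6,-5, - 4, - 3,  -  2,2,3, 4.9,  5.76,6, 7,9, 9, 9.66 ] 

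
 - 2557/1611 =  - 2 + 665/1611 = - 1.59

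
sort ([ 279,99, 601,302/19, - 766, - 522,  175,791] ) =[ - 766, - 522, 302/19, 99,175,  279,601, 791] 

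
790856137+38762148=829618285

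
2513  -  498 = 2015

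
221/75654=221/75654= 0.00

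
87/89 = 87/89  =  0.98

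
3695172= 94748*39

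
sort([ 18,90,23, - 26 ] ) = [ - 26,18, 23,  90]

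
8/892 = 2/223 = 0.01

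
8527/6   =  8527/6 = 1421.17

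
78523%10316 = 6311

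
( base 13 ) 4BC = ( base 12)593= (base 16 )33f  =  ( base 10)831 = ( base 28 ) 11j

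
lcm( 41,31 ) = 1271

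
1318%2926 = 1318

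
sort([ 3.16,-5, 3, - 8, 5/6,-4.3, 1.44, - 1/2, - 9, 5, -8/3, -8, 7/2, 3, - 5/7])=[ - 9, - 8, - 8 , - 5, - 4.3, - 8/3,-5/7, - 1/2, 5/6, 1.44, 3,3,3.16, 7/2, 5 ] 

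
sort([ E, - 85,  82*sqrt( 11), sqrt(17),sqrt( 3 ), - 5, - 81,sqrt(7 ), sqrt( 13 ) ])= [-85, - 81, -5, sqrt( 3), sqrt( 7),  E,  sqrt( 13), sqrt (17),82 *sqrt( 11) ] 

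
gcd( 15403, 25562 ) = 1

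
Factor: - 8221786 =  - 2^1*191^1 * 21523^1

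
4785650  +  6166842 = 10952492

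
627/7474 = 627/7474 = 0.08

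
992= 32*31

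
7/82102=7/82102 = 0.00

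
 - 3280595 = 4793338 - 8073933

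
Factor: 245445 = 3^1*5^1*16363^1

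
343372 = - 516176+859548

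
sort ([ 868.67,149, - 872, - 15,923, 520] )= [ - 872, - 15,149,520 , 868.67 , 923 ]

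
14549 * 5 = 72745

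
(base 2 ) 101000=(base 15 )2a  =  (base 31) 19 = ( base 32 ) 18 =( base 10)40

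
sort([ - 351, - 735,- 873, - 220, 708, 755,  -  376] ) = [ - 873, - 735 , - 376 , - 351,  -  220, 708,755]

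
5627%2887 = 2740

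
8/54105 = 8/54105 = 0.00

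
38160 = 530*72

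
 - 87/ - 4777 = 87/4777 = 0.02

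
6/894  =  1/149 = 0.01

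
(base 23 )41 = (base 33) 2R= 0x5d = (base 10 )93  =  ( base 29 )36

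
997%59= 53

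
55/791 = 55/791 = 0.07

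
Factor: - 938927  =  - 11^1*17^1*5021^1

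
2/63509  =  2/63509 = 0.00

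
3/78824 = 3/78824  =  0.00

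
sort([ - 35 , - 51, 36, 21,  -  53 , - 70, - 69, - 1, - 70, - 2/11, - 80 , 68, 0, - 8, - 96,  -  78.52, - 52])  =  [ - 96, - 80, - 78.52, - 70, - 70, - 69, - 53, - 52,-51,-35,-8, - 1, - 2/11,0,21,36,  68 ] 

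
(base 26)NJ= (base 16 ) 269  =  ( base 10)617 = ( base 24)11h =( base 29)l8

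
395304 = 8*49413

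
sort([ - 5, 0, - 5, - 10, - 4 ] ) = [-10,-5, - 5 , - 4,0]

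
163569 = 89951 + 73618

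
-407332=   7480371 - 7887703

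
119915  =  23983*5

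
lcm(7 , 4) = 28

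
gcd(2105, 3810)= 5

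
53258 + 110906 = 164164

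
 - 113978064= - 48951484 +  - 65026580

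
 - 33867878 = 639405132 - 673273010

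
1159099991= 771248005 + 387851986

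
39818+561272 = 601090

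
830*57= 47310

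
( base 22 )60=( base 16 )84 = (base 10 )132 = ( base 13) a2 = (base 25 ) 57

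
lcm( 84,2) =84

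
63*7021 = 442323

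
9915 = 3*3305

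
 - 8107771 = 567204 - 8674975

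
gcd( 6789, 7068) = 93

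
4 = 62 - 58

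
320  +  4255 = 4575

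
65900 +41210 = 107110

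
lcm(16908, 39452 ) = 118356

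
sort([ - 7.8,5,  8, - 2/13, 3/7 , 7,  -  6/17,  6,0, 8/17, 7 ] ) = [ - 7.8, - 6/17,-2/13,0,3/7, 8/17, 5, 6, 7,  7,8]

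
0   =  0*951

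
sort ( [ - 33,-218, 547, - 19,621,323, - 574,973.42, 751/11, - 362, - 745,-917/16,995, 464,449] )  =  [ - 745,- 574, - 362,  -  218,- 917/16, - 33, - 19, 751/11,323,449, 464, 547,621,973.42,995] 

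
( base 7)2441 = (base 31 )tc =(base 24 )1DN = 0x38F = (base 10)911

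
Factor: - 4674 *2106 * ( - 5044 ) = 49650331536 = 2^4 *3^5*  13^2 * 19^1*41^1 * 97^1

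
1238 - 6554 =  - 5316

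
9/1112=9/1112 = 0.01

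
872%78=14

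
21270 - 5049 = 16221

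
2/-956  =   - 1  +  477/478 = -  0.00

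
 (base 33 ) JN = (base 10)650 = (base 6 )3002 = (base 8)1212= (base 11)541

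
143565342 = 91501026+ 52064316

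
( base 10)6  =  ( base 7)6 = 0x6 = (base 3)20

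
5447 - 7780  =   - 2333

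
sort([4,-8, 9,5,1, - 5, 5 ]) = [ - 8, - 5,1,4,5,  5, 9 ] 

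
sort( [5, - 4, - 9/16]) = [ - 4, - 9/16, 5 ]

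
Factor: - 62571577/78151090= - 2^ ( - 1)*5^(- 1)*17^1 * 2707^ ( - 1) * 2887^ (-1)*3680681^1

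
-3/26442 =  - 1 + 8813/8814 = - 0.00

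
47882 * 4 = 191528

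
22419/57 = 7473/19  =  393.32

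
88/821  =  88/821  =  0.11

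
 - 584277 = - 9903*59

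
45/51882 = 15/17294= 0.00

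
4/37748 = 1/9437= 0.00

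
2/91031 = 2/91031 = 0.00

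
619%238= 143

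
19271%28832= 19271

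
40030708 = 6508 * 6151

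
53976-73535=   -  19559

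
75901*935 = 70967435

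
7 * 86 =602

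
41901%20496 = 909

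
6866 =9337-2471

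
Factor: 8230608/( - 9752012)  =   - 2057652/2438003 = - 2^2*3^2*61^1 * 109^( - 1 )*937^1 * 22367^( - 1 ) 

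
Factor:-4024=-2^3*503^1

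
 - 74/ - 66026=37/33013= 0.00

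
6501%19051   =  6501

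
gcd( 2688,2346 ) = 6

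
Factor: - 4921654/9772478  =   - 29^ ( - 1)*168491^(-1)*2460827^1 =- 2460827/4886239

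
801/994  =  801/994 = 0.81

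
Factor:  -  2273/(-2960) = 2^( - 4)*5^( -1)*37^(-1)* 2273^1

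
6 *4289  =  25734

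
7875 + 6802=14677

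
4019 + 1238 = 5257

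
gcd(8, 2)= 2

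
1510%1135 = 375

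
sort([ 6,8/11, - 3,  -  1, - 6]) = [ - 6, - 3, - 1,8/11,  6]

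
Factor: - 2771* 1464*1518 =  - 6158137392 = - 2^4* 3^2*11^1*17^1*23^1*61^1*163^1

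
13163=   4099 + 9064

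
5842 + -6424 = -582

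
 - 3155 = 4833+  - 7988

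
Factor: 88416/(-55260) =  - 8/5  =  - 2^3*5^( - 1 )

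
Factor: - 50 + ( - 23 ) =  - 73 = -73^1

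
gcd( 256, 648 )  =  8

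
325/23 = 14+3/23 =14.13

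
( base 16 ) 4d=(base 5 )302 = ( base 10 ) 77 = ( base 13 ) 5c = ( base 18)45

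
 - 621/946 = -1 + 325/946 = - 0.66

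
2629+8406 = 11035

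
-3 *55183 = - 165549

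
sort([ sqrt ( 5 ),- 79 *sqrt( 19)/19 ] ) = [-79*sqrt( 19 ) /19 , sqrt( 5 )] 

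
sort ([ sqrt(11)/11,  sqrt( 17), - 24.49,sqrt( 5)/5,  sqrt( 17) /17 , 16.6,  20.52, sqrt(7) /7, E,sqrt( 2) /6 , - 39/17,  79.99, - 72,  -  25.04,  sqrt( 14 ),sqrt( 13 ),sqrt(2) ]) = [ - 72, - 25.04, - 24.49, - 39/17, sqrt(2)/6, sqrt(17) /17,sqrt( 11)/11,sqrt( 7)/7, sqrt (5 )/5, sqrt(2) , E, sqrt( 13),sqrt( 14), sqrt( 17),16.6,  20.52,  79.99]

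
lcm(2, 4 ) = 4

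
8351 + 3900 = 12251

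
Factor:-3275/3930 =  - 5/6 = - 2^(- 1)*3^(  -  1)*5^1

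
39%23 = 16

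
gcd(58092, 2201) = 1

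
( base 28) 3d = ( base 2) 1100001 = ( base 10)97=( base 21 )4D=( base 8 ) 141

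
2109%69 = 39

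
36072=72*501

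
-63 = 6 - 69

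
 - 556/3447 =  - 556/3447 = - 0.16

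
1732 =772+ 960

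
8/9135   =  8/9135=0.00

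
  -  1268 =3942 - 5210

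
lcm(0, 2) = 0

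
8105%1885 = 565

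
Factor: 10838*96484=2^3 * 5419^1 *24121^1= 1045693592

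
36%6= 0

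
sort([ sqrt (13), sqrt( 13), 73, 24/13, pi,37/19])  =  [ 24/13, 37/19,pi, sqrt(13), sqrt( 13 ), 73]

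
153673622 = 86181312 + 67492310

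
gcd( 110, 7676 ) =2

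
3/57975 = 1/19325 = 0.00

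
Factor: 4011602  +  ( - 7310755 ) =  -3299153=- 11^1* 13^1*  23071^1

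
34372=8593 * 4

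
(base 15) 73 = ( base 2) 1101100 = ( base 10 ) 108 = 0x6C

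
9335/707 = 9335/707 = 13.20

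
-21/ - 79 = 21/79 = 0.27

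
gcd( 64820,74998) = 14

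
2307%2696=2307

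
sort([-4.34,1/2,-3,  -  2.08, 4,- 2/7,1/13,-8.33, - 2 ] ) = [ - 8.33,- 4.34, - 3,  -  2.08, - 2, - 2/7,1/13,1/2, 4 ] 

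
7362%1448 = 122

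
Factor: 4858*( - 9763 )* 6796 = -322325132584=- 2^3 * 7^1*13^1*347^1*751^1*1699^1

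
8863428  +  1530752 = 10394180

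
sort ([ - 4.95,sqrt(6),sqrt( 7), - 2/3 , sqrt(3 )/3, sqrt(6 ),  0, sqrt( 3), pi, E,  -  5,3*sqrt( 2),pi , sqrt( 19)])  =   [-5, - 4.95, - 2/3,0,sqrt (3 ) /3 , sqrt(  3), sqrt( 6 ) , sqrt(6),sqrt( 7),E, pi , pi,3*sqrt(2),sqrt( 19)]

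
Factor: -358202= -2^1*13^1*23^1 * 599^1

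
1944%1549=395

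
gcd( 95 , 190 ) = 95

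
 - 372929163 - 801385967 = - 1174315130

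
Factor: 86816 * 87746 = 2^6 * 73^1 * 601^1*2713^1  =  7617756736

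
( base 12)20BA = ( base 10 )3598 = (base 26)58A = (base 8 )7016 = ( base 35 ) 2ws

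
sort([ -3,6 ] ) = [ - 3,6] 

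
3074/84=1537/42 = 36.60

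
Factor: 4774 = 2^1*7^1*11^1 * 31^1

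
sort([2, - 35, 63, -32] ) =[-35, - 32,2,  63]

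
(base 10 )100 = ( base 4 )1210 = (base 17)5F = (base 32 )34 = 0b1100100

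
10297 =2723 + 7574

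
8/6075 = 8/6075 = 0.00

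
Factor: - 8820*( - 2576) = 22720320 = 2^6*3^2*5^1*7^3 * 23^1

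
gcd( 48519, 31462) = 1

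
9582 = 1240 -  - 8342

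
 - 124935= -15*8329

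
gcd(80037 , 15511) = 1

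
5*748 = 3740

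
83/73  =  1 + 10/73 = 1.14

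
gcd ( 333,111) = 111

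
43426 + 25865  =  69291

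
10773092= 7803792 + 2969300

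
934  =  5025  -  4091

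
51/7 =51/7 = 7.29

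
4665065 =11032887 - 6367822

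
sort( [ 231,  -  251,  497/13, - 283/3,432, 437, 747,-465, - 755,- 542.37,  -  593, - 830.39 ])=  [ - 830.39,- 755, - 593,-542.37 ,-465,-251, - 283/3, 497/13,231, 432,  437, 747 ] 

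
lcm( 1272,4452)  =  8904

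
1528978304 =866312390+662665914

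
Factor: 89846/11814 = 3^(-1)*11^( - 1 )*167^1*179^(-1)*269^1 = 44923/5907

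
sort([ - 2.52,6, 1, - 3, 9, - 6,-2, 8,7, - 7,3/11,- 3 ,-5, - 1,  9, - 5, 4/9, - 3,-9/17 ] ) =[  -  7,  -  6 , - 5, - 5, - 3, - 3 ,-3,  -  2.52, - 2, - 1, - 9/17, 3/11, 4/9, 1,  6,7,8,  9,9 ]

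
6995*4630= 32386850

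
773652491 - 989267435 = -215614944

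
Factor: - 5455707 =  - 3^1*1818569^1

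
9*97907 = 881163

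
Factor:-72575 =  - 5^2 * 2903^1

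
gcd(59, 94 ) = 1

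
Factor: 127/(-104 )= - 2^(-3)*13^( - 1 ) * 127^1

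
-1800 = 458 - 2258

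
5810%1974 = 1862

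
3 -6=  - 3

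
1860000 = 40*46500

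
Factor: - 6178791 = - 3^1*571^1 * 3607^1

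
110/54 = 55/27 = 2.04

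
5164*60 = 309840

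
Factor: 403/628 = 2^( - 2)*13^1*31^1*157^( - 1)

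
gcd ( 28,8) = 4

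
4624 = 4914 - 290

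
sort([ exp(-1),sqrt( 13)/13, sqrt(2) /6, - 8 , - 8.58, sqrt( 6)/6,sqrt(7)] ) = [  -  8.58, -8,sqrt(2 ) /6,sqrt( 13 )/13,exp( - 1), sqrt( 6 )/6, sqrt ( 7 ) ]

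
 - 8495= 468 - 8963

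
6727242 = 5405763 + 1321479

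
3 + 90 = 93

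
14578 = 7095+7483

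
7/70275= 7/70275 =0.00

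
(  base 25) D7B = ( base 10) 8311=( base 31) 8k3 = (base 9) 12354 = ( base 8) 20167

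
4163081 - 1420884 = 2742197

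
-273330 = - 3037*90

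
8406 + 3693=12099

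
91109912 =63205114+27904798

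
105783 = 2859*37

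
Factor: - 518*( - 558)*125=36130500 =2^2*3^2*5^3*7^1*31^1  *37^1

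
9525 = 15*635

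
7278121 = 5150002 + 2128119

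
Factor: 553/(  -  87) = - 3^(- 1 )*7^1 * 29^(-1)*79^1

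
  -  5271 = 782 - 6053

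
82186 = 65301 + 16885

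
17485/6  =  2914 + 1/6=2914.17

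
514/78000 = 257/39000 = 0.01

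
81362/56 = 40681/28 = 1452.89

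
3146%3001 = 145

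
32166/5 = 32166/5=6433.20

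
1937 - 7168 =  -5231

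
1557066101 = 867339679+689726422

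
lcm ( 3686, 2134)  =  40546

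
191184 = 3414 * 56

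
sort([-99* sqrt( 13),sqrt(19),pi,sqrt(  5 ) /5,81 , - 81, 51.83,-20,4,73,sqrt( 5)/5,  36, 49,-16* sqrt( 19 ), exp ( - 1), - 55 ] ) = [ - 99 * sqrt (13), - 81, - 16 * sqrt(19 ) ,-55, - 20, exp(-1), sqrt(5) /5,sqrt( 5 ) /5,pi, 4,sqrt (19 ),36,49,51.83,73,81]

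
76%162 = 76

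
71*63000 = 4473000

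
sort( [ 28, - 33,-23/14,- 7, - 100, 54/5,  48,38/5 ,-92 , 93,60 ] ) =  [ - 100, - 92, - 33, - 7, - 23/14, 38/5,  54/5,28,48,  60, 93 ]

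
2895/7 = 413 + 4/7=413.57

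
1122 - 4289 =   -  3167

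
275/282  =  275/282=0.98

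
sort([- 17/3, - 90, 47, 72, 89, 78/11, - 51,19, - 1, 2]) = [-90,-51, - 17/3,- 1, 2,78/11, 19, 47 , 72, 89]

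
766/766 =1 = 1.00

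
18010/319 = 56 + 146/319 = 56.46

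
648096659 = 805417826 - 157321167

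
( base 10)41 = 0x29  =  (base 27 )1e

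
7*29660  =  207620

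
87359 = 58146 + 29213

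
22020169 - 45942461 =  - 23922292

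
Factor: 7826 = 2^1*7^1*13^1 * 43^1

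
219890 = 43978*5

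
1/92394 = 1/92394 = 0.00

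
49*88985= 4360265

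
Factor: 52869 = 3^1 * 17623^1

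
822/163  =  5+7/163=5.04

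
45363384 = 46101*984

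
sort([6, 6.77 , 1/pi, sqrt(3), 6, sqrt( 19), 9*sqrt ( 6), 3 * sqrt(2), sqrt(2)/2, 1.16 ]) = [ 1/pi , sqrt( 2 ) /2,1.16, sqrt( 3), 3*sqrt(2),  sqrt(19),6,  6 , 6.77 , 9*sqrt( 6 )]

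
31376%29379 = 1997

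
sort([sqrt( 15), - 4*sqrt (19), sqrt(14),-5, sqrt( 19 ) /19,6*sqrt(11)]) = [-4*sqrt( 19 ) , - 5,sqrt( 19 ) /19, sqrt( 14), sqrt( 15),6 * sqrt ( 11)] 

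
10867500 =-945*( - 11500)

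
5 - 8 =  - 3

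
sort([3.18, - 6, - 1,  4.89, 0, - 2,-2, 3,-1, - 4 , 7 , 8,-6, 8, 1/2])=[ - 6, - 6,  -  4, - 2, - 2, - 1, - 1,0,1/2, 3,3.18,4.89, 7,  8, 8] 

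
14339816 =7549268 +6790548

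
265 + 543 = 808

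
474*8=3792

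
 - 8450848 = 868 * ( - 9736 )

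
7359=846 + 6513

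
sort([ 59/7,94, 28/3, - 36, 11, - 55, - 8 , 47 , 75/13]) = [-55, - 36, - 8, 75/13 , 59/7, 28/3,11,47,94] 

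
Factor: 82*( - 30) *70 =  - 2^3*3^1*5^2 *7^1 * 41^1 = - 172200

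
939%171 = 84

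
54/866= 27/433= 0.06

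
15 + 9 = 24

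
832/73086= 32/2811 = 0.01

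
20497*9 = 184473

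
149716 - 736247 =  - 586531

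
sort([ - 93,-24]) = [ - 93, - 24]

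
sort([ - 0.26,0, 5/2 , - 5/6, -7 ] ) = [ - 7,-5/6, - 0.26, 0, 5/2 ] 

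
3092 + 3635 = 6727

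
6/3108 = 1/518= 0.00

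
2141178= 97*22074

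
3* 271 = 813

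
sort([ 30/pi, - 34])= [ - 34,30/pi]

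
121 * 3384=409464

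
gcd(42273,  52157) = 7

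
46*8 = 368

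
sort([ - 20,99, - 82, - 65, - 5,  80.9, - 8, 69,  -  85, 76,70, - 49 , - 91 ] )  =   [ - 91 , - 85, - 82, - 65, - 49, - 20, - 8,-5,69, 70,76,  80.9, 99]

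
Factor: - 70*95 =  - 2^1*5^2 *7^1*19^1= - 6650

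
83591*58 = 4848278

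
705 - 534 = 171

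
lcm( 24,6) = 24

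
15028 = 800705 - 785677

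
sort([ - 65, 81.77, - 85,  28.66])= [  -  85,- 65, 28.66,81.77]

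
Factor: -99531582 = -2^1*3^1*67^1*247591^1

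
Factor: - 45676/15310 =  - 2^1*5^( - 1)*19^1*601^1 * 1531^ (-1) = - 22838/7655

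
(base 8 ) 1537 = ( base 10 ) 863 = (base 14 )459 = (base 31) rq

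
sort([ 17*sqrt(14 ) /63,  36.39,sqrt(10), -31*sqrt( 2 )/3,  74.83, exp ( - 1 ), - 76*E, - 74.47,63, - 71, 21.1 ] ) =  [  -  76 * E, - 74.47, - 71, - 31*sqrt(2 ) /3,exp(  -  1 ) , 17 *sqrt(14 ) /63, sqrt( 10 ),21.1, 36.39 , 63, 74.83 ] 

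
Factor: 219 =3^1*73^1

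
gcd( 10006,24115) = 1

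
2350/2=1175 = 1175.00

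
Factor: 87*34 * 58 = 171564= 2^2 * 3^1*17^1 * 29^2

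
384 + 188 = 572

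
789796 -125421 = 664375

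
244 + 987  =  1231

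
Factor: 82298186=2^1*23^1*1789091^1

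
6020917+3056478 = 9077395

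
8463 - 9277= - 814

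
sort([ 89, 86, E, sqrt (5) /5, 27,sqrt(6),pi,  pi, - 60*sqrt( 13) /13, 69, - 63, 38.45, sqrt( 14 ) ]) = [ - 63,- 60*sqrt (13 )/13, sqrt(5 ) /5, sqrt (6 ),E,pi,pi, sqrt(14) , 27,38.45,69,86,  89] 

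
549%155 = 84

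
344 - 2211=-1867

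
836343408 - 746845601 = 89497807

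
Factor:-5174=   -2^1*13^1 *199^1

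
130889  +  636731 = 767620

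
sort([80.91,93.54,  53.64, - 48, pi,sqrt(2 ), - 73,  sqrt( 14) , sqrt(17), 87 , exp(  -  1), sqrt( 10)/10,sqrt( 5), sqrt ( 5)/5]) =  [ - 73, - 48, sqrt( 10)/10 , exp(  -  1), sqrt(5)/5, sqrt ( 2) , sqrt ( 5),pi,sqrt(14), sqrt( 17 ),53.64,80.91  ,  87,93.54]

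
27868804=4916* 5669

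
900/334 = 2 + 116/167 = 2.69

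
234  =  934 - 700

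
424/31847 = 424/31847 = 0.01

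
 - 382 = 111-493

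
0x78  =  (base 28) 48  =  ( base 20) 60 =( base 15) 80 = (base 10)120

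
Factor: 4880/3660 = 2^2*3^(-1) = 4/3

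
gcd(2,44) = 2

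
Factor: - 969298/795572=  - 484649/397786 = -2^( - 1)*11^1 * 103^(-1)*1931^( - 1)*44059^1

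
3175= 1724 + 1451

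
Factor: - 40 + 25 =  -3^1*5^1 = - 15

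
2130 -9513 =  - 7383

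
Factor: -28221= -3^1*23^1*409^1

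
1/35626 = 1/35626 = 0.00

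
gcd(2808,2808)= 2808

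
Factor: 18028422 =2^1*3^2* 31^1*32309^1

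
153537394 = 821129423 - 667592029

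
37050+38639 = 75689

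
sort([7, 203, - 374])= [ - 374, 7,203 ] 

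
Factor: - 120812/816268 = - 30203/204067 =- 30203^1*204067^ ( - 1) 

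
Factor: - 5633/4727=- 29^( - 1)*43^1*131^1*163^ ( - 1 )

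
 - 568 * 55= -31240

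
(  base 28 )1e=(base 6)110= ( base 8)52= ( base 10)42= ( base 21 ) 20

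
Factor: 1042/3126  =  3^ (-1) = 1/3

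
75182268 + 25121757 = 100304025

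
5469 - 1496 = 3973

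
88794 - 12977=75817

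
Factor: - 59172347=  - 13^1*373^1*12203^1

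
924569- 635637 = 288932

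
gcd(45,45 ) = 45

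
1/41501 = 1/41501 =0.00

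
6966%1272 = 606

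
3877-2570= 1307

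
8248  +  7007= 15255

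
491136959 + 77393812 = 568530771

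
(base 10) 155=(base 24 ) 6B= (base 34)4j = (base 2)10011011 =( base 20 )7F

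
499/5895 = 499/5895 = 0.08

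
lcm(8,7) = 56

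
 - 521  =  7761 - 8282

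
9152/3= 9152/3 = 3050.67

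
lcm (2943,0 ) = 0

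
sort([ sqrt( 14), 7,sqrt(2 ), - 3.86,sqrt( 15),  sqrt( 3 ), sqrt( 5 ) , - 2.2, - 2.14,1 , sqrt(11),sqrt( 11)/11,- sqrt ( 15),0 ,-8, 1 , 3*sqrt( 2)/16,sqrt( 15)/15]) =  [-8, - sqrt( 15), - 3.86 ,-2.2, - 2.14, 0,sqrt(15)/15,3*sqrt( 2) /16,sqrt( 11 )/11,1, 1 , sqrt( 2 ),sqrt (3),sqrt( 5),sqrt(11),sqrt( 14),sqrt(15),7] 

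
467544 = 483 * 968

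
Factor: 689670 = 2^1*3^2*5^1*79^1*97^1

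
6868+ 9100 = 15968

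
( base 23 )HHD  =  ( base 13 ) 437b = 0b10010010110101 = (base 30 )AD7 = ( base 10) 9397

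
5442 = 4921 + 521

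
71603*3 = 214809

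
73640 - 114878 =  - 41238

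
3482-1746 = 1736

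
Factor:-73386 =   -  2^1*3^5*151^1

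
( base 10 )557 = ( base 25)M7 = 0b1000101101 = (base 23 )115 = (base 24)n5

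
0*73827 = 0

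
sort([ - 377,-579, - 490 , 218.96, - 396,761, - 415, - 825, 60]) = [-825 , - 579 , - 490,  -  415, - 396, - 377,60,218.96, 761]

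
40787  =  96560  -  55773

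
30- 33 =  - 3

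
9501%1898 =11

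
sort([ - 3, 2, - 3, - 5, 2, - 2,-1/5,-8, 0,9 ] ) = [  -  8, - 5,  -  3,- 3,  -  2, - 1/5  ,  0 , 2,2,9]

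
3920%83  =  19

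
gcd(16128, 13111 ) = 7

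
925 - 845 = 80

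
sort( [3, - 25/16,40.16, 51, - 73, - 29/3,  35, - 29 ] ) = [-73, - 29,- 29/3,-25/16, 3, 35, 40.16,  51]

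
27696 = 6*4616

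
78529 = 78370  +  159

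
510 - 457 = 53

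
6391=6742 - 351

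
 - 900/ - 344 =225/86 = 2.62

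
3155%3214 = 3155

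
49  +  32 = 81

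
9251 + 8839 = 18090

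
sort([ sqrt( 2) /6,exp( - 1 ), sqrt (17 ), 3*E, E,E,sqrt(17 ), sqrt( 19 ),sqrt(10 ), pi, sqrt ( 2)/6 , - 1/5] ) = [ - 1/5 , sqrt(2 ) /6, sqrt( 2) /6,  exp(-1),E, E,pi, sqrt( 10), sqrt( 17), sqrt( 17 ), sqrt( 19 ), 3 *E]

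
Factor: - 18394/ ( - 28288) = 2^( - 6)*13^( - 1 )*541^1 =541/832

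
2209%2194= 15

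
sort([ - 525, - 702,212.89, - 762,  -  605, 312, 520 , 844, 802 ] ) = [-762, - 702 , - 605,-525, 212.89, 312,  520,802, 844 ] 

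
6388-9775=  - 3387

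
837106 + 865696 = 1702802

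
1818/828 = 2 + 9/46 = 2.20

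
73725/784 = 73725/784 = 94.04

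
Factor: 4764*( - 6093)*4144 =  - 2^6 * 3^3*7^1* 37^1*397^1 *677^1 = -120288103488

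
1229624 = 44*27946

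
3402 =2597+805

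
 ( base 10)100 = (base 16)64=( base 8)144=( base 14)72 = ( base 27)3j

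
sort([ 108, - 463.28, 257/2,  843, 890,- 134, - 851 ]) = [  -  851, - 463.28, - 134,108,  257/2 , 843,890 ] 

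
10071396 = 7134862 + 2936534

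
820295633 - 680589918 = 139705715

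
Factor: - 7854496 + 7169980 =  - 2^2 * 3^1*7^1*29^1*281^1 = - 684516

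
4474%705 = 244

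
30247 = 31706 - 1459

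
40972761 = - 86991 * (  -  471) 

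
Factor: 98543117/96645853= 97^(-1)*163^1*631^(-1)*1579^( -1 ) * 604559^1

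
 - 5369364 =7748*( - 693)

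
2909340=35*83124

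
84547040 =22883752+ 61663288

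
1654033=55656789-54002756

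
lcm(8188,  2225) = 204700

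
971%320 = 11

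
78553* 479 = 37626887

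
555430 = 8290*67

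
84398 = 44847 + 39551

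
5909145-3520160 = 2388985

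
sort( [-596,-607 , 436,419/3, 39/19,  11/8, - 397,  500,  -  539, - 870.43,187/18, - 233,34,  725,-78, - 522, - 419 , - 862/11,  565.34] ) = [-870.43,  -  607, - 596, - 539, - 522, - 419, -397,-233, - 862/11,  -  78, 11/8,39/19,187/18,  34,  419/3,436, 500,565.34,725]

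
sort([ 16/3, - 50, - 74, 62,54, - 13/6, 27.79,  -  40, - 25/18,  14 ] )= [ - 74 , - 50, - 40, - 13/6,  -  25/18,  16/3, 14,27.79, 54,62]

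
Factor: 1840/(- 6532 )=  - 20/71 = - 2^2*5^1*71^( - 1 )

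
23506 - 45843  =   - 22337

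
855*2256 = 1928880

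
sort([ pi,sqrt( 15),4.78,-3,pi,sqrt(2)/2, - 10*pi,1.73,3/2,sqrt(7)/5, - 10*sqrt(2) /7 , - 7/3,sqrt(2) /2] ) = [ - 10*pi, - 3,  -  7/3,- 10*sqrt(2)/7,sqrt( 7) /5,sqrt(2)/2,sqrt( 2) /2 , 3/2,1.73, pi,pi,sqrt( 15),4.78] 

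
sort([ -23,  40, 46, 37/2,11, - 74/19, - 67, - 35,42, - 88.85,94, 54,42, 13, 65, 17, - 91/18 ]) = [ - 88.85, - 67 , - 35 , - 23, - 91/18, - 74/19,  11,13,17, 37/2, 40, 42, 42, 46,54,65,94 ] 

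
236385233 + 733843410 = 970228643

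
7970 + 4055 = 12025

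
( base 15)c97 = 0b101100011010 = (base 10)2842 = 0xB1A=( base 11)2154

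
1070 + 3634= 4704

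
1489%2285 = 1489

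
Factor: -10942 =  - 2^1*5471^1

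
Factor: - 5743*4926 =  - 2^1*3^1*821^1*5743^1 = - 28290018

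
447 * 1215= 543105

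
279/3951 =31/439 = 0.07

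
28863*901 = 26005563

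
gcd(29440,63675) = 5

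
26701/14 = 1907 + 3/14= 1907.21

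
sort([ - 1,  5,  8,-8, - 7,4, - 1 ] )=[ - 8,-7, - 1, - 1, 4, 5, 8 ]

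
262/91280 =131/45640  =  0.00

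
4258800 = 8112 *525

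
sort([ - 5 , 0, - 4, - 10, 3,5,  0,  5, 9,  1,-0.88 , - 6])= [ - 10 , - 6, - 5, - 4, -0.88,0,0,1, 3,  5,5, 9]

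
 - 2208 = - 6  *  368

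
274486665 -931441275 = -656954610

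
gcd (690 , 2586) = 6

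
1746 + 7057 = 8803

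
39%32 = 7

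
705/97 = 7 + 26/97 = 7.27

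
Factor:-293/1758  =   - 1/6 = - 2^( - 1)*3^( - 1 ) 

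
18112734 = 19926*909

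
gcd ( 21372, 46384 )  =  52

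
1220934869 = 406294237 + 814640632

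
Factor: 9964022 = 2^1 * 4982011^1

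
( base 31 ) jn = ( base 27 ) MI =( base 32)J4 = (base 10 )612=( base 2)1001100100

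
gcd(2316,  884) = 4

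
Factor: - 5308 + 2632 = -2676 = -  2^2*3^1*223^1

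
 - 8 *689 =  - 5512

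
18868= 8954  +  9914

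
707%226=29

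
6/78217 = 6/78217 = 0.00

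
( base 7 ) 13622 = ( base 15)1195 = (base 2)111010011100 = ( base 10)3740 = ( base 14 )1512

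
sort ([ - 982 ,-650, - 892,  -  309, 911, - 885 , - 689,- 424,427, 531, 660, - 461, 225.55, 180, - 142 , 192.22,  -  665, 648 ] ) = [ -982,  -  892, - 885, - 689, - 665, - 650, - 461, - 424, - 309, - 142, 180,  192.22,225.55,427, 531, 648 , 660,911 ]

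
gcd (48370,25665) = 5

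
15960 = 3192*5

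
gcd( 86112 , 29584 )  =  16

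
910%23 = 13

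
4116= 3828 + 288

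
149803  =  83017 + 66786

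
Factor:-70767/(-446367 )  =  23589/148789 = 3^2*19^( - 1)*41^(-1)*191^( - 1)*2621^1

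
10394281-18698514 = -8304233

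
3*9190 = 27570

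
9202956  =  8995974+206982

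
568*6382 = 3624976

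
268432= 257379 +11053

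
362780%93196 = 83192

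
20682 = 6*3447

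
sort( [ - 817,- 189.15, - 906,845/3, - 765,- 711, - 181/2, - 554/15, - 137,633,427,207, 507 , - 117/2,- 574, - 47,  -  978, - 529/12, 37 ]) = [ - 978, - 906, - 817, - 765, - 711,-574, - 189.15, - 137, - 181/2, - 117/2, - 47, - 529/12, - 554/15, 37,  207,845/3, 427,507, 633] 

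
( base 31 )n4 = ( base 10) 717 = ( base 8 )1315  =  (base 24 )15l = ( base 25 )13h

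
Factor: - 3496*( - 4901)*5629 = 96446700584 = 2^3*13^3*19^1*23^1*29^1* 433^1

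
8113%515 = 388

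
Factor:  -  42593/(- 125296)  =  2^( - 4)*41^( - 1 ) * 223^1 = 223/656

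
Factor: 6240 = 2^5*3^1*5^1*13^1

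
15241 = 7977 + 7264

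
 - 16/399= - 1 + 383/399 = - 0.04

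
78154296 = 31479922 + 46674374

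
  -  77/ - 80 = 77/80= 0.96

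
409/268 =409/268  =  1.53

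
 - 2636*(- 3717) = 9798012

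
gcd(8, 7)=1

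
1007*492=495444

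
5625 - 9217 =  - 3592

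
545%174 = 23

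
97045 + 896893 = 993938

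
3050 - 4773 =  - 1723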